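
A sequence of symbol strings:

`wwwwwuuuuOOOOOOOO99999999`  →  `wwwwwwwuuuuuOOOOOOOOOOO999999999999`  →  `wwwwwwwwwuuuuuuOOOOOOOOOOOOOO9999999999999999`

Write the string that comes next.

wwwwwwwwwwwuuuuuuuOOOOOOOOOOOOOOOOO99999999999999999999

The n-th term is 2n+1 w's then n+2 u's then 3n+2 O's then 4n 9's, where the shown terms are n = 2, 3, 4.
At n = 5 the blocks have lengths 11, 7, 17, 20.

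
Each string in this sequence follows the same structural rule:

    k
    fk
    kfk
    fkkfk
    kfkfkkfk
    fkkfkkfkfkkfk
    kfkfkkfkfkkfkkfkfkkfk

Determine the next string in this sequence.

fkkfkkfkfkkfkkfkfkkfkfkkfkkfkfkkfk

From term 3 onward, concatenate the second-to-last term with the last: k·fk = kfk, fk·kfk = fkkfk, …
So term 8 is fkkfkkfkfkkfk·kfkfkkfkfkkfkkfkfkkfk.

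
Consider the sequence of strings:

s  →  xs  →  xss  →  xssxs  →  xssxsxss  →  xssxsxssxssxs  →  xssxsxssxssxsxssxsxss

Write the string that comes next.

xssxsxssxssxsxssxsxssxssxsxssxssxs

From term 3 onward, concatenate the last term with the second-to-last: xs·s = xss, xss·xs = xssxs, …
The next term joins xssxsxssxssxsxssxsxss and xssxsxssxssxs.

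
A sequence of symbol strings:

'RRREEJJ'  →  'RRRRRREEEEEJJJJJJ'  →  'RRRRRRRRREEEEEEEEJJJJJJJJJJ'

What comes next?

RRRRRRRRRRRREEEEEEEEEEEJJJJJJJJJJJJJJ

Term n consists of 3n R's, followed by 3n-1 E's, followed by 4n-2 J's (n = 1, 2, …).
For the next term, n = 4, so the run lengths are 12, 11, 14.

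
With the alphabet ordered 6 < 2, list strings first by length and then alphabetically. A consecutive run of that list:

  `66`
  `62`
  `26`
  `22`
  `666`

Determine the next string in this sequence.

The successor of 666 increments the rightmost position that isn't already 2 and resets every position after it to 6.

662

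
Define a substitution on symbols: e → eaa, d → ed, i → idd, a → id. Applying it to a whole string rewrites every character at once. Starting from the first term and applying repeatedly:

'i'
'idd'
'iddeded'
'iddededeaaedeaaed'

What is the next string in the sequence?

Rewriting the 17 symbols of iddededeaaedeaaed one by one yields idd ed ed eaa ed eaa ed eaa id id eaa ed eaa id id eaa ed; concatenated:

iddededeaaedeaaedeaaidideaaedeaaidideaaed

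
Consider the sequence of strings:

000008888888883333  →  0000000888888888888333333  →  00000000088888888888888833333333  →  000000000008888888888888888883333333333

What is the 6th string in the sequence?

Term n consists of 2n+1 0's, followed by 3n+3 8's, followed by 2n 3's, where the shown terms are n = 2, 3, 4, 5.
Setting n = 7 gives 15, 24, 14 characters in each block.

00000000000000088888888888888888888888833333333333333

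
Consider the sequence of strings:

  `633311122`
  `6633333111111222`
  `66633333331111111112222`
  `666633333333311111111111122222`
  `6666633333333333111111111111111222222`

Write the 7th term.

Term n consists of n 6's, followed by 2n+1 3's, followed by 3n 1's, followed by n+1 2's (n = 1, 2, …).
At n = 7 the blocks have lengths 7, 15, 21, 8.

666666633333333333333311111111111111111111122222222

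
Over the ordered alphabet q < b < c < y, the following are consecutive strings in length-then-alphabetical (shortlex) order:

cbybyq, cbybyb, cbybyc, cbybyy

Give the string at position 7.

cbycqc

Continuing the enumeration 3 steps past cbybyy: cbybyy → cbycqq → cbycqb → (answer).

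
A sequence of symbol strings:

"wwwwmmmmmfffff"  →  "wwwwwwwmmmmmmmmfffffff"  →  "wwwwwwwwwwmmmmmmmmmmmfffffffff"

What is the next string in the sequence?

wwwwwwwwwwwwwmmmmmmmmmmmmmmfffffffffff

The n-th term is 3n+1 w's then 3n+2 m's then 2n+3 f's (n = 1, 2, …).
Setting n = 4 gives 13, 14, 11 characters in each block.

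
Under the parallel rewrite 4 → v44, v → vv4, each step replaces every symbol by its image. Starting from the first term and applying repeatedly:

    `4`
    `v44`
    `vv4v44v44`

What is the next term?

vv4vv4v44vv4v44v44vv4v44v44

Expanding vv4v44v44: v→vv4, v→vv4, 4→v44, v→vv4, 4→v44, 4→v44, v→vv4, 4→v44, 4→v44. Concatenated: vv4 vv4 v44 vv4 v44 v44 vv4 v44 v44.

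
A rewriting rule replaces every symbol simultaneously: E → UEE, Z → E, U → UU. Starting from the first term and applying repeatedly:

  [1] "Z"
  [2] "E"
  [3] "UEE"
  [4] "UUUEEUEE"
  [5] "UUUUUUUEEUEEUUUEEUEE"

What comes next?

Rewriting the 20 symbols of UUUUUUUEEUEEUUUEEUEE one by one yields UU UU UU UU UU UU UU UEE UEE UU UEE UEE UU UU UU UEE UEE UU UEE UEE; concatenated:

UUUUUUUUUUUUUUUEEUEEUUUEEUEEUUUUUUUEEUEEUUUEEUEE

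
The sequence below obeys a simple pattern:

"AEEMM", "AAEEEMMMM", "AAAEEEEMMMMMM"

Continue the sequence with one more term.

Each string has the form A^{n} E^{n+1} M^{2n} (n = 1, 2, …).
Setting n = 4 gives 4, 5, 8 characters in each block.

AAAAEEEEEMMMMMMMM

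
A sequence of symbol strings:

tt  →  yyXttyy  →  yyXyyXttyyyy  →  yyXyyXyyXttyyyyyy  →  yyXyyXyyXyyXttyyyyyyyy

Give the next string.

Each term wraps the previous one in yyX on the left and yy on the right.
Applying this once more to yyXyyXyyXyyXttyyyyyyyy:

yyXyyXyyXyyXyyXttyyyyyyyyyy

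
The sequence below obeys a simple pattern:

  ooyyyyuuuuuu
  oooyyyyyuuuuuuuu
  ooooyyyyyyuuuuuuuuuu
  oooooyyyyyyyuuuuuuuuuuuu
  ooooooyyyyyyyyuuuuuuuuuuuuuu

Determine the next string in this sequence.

Term n consists of n-1 o's, followed by n+1 y's, followed by 2n u's, where the shown terms are n = 3, 4, 5, 6, 7.
For the next term, n = 8, so the run lengths are 7, 9, 16.

oooooooyyyyyyyyyuuuuuuuuuuuuuuuu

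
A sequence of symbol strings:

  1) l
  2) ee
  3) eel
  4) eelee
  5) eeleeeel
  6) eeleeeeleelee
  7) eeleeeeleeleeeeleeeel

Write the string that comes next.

eeleeeeleeleeeeleeeeleeleeeeleelee

This is a Fibonacci-style word recurrence s(k) = s(k−1)·s(k−2): e.g. ee·l = eel.
Continuing: eeleeeeleeleeeeleeeel · eeleeeeleelee gives term 8.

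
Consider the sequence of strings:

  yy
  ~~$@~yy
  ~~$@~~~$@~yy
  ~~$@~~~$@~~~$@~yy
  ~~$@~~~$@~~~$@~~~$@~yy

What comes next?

The strings grow by a fixed prefix ~~$@~ each time.
One more step from ~~$@~~~$@~~~$@~~~$@~yy gives the answer.

~~$@~~~$@~~~$@~~~$@~~~$@~yy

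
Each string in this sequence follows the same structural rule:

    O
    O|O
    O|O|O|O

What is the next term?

O|O|O|O|O|O|O|O

Every step duplicates the string with '|' between the halves.
One more doubling of O|O|O|O gives the answer.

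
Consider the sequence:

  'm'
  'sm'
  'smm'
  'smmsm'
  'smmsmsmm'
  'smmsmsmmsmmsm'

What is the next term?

From term 3 onward, concatenate the last term with the second-to-last: sm·m = smm, smm·sm = smmsm, …
So term 7 is smmsmsmmsmmsm·smmsmsmm.

smmsmsmmsmmsmsmmsmsmm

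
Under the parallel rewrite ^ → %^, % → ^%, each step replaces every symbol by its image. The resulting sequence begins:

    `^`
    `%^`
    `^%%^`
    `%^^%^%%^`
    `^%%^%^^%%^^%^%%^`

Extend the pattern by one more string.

%^^%^%%^^%%^%^^%^%%^%^^%%^^%^%%^

Replace each of the 16 characters of ^%%^%^^%%^^%^%%^ in place — %^ ^% ^% %^ ^% %^ %^ ^% ^% %^ %^ ^% %^ ^% ^% %^ — and concatenate.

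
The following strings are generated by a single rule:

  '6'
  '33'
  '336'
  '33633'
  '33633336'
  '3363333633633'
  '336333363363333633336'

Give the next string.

From term 3 onward, concatenate the last term with the second-to-last: 33·6 = 336, 336·33 = 33633, …
So term 8 is 336333363363333633336·3363333633633.

3363333633633336333363363333633633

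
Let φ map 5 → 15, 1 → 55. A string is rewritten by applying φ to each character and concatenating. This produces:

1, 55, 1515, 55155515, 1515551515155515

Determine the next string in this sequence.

Rewriting the 16 symbols of 1515551515155515 one by one yields 55 15 55 15 15 15 55 15 55 15 55 15 15 15 55 15; concatenated:

55155515151555155515551515155515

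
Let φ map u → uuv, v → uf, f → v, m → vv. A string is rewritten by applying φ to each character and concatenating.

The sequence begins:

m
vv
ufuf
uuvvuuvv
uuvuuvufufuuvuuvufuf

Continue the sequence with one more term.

φ(uuvuuvufufuuvuuvufuf) expands symbol-by-symbol to uuv uuv uf uuv uuv uf uuv v uuv v uuv uuv uf uuv uuv uf uuv v uuv v; joining the 20 pieces gives the next term.

uuvuuvufuuvuuvufuuvvuuvvuuvuuvufuuvuuvufuuvvuuvv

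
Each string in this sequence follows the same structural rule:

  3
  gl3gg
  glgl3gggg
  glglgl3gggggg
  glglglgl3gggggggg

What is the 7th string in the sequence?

Each term wraps the previous one in gl on the left and gg on the right.
From glglglgl3gggggggg, 2 further steps: glglglgl3gggggggg → glglglglgl3gggggggggg → (answer).

glglglglglgl3gggggggggggg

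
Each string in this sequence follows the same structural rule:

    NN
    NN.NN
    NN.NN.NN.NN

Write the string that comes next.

Each string is two copies of the previous one joined by '.'.
One more doubling of NN.NN.NN.NN gives the answer.

NN.NN.NN.NN.NN.NN.NN.NN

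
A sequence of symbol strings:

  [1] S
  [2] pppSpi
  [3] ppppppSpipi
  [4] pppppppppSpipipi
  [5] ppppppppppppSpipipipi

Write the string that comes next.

Each term wraps the previous one in ppp on the left and pi on the right.
One more step from ppppppppppppSpipipipi gives the answer.

pppppppppppppppSpipipipipi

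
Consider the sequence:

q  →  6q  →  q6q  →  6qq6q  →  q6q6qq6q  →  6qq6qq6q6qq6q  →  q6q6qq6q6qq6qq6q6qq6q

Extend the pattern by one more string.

6qq6qq6q6qq6qq6q6qq6q6qq6qq6q6qq6q

From term 3 onward, concatenate the second-to-last term with the last: q·6q = q6q, 6q·q6q = 6qq6q, …
The next term joins 6qq6qq6q6qq6q and q6q6qq6q6qq6qq6q6qq6q.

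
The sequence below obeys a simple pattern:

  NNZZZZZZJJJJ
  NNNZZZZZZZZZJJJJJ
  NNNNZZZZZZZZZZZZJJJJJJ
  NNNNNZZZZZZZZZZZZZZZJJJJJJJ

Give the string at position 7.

NNNNNNNNZZZZZZZZZZZZZZZZZZZZZZZZJJJJJJJJJJ

The n-th term is n+1 N's then 3n+3 Z's then n+3 J's (n = 1, 2, …).
Setting n = 7 gives 8, 24, 10 characters in each block.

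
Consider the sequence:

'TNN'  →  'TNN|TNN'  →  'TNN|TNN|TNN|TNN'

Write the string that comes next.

s(k+1) = s(k)·|·s(k) — each term doubles the last with '|' between the halves.
One more doubling of TNN|TNN|TNN|TNN gives the answer.

TNN|TNN|TNN|TNN|TNN|TNN|TNN|TNN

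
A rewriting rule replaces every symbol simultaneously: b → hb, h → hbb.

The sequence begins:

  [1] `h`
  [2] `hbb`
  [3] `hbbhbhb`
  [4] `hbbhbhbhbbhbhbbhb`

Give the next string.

Rewriting the 17 symbols of hbbhbhbhbbhbhbbhb one by one yields hbb hb hb hbb hb hbb hb hbb hb hb hbb hb hbb hb hb hbb hb; concatenated:

hbbhbhbhbbhbhbbhbhbbhbhbhbbhbhbbhbhbhbbhb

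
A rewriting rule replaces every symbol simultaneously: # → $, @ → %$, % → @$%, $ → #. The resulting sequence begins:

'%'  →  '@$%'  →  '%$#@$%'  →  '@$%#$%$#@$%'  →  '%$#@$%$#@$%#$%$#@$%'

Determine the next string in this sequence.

Rewriting the 19 symbols of %$#@$%$#@$%#$%$#@$% one by one yields @$% # $ %$ # @$% # $ %$ # @$% $ # @$% # $ %$ # @$%; concatenated:

@$%#$%$#@$%#$%$#@$%$#@$%#$%$#@$%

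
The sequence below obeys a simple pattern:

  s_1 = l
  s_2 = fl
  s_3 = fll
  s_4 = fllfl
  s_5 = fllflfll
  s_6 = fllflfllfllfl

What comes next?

fllflfllfllflfllflfll

Each term (from the third on) is the previous term followed by the one before it: term 3 = fl·l = fll.
Continuing: fllflfllfllfl · fllflfll gives term 7.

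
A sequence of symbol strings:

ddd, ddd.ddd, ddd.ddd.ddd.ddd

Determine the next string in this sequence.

ddd.ddd.ddd.ddd.ddd.ddd.ddd.ddd

Each string is two copies of the previous one joined by '.'.
One more doubling of ddd.ddd.ddd.ddd gives the answer.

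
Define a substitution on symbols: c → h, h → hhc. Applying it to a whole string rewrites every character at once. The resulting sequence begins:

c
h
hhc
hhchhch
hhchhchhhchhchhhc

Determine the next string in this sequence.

Applying the rule to each of the 17 symbols of hhchhchhhchhchhhc gives the pieces hhc hhc h hhc hhc h hhc hhc hhc h hhc hhc h hhc hhc hhc h, which concatenate to the answer.

hhchhchhhchhchhhchhchhchhhchhchhhchhchhch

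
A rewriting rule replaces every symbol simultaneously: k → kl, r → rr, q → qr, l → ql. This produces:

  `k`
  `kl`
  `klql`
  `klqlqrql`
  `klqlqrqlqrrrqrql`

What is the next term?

Rewriting the 16 symbols of klqlqrqlqrrrqrql one by one yields kl ql qr ql qr rr qr ql qr rr rr rr qr rr qr ql; concatenated:

klqlqrqlqrrrqrqlqrrrrrrrqrrrqrql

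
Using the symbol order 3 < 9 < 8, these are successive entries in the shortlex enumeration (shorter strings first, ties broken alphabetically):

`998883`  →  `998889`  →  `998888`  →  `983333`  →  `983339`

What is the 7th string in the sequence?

983393

Advancing 2 positions from 983339 through 983339 → 983338 reaches term 7.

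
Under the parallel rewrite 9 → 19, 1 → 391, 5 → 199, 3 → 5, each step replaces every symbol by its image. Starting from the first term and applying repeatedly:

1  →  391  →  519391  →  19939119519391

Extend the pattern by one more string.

Applying the rule to each of the 14 symbols of 19939119519391 gives the pieces 391 19 19 5 19 391 391 19 199 391 19 5 19 391, which concatenate to the answer.

39119195193913911919939119519391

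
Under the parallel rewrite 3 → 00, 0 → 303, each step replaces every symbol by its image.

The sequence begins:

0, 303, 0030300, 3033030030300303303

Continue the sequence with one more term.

00303000030300303303003030030330300303000030300

Replace each of the 19 characters of 3033030030300303303 in place — 00 303 00 00 303 00 303 303 00 303 00 303 303 00 303 00 00 303 00 — and concatenate.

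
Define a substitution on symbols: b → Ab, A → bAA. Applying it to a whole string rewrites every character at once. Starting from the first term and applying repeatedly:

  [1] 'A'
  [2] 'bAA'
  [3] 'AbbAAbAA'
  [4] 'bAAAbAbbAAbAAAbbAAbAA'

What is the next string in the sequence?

Replace each of the 21 characters of bAAAbAbbAAbAAAbbAAbAA in place — Ab bAA bAA bAA Ab bAA Ab Ab bAA bAA Ab bAA bAA bAA Ab Ab bAA bAA Ab bAA bAA — and concatenate.

AbbAAbAAbAAAbbAAAbAbbAAbAAAbbAAbAAbAAAbAbbAAbAAAbbAAbAA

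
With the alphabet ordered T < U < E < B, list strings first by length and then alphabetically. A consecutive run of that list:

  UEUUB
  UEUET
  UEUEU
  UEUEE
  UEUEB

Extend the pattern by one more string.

Find the rightmost character of UEUEB below B, bump it to the next letter, and reset everything to its right to T.

UEUBT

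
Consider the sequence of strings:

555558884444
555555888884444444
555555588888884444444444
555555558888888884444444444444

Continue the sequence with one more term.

555555555888888888884444444444444444

Term n consists of n+3 5's, followed by 2n-1 8's, followed by 3n-2 4's, where the shown terms are n = 2, 3, 4, 5.
At n = 6 the blocks have lengths 9, 11, 16.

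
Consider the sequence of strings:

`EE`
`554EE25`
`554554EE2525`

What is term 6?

Every step adds 554 to the front and 25 to the end of the previous string.
From 554554EE2525, 3 further steps: 554554EE2525 → 554554554EE252525 → 554554554554EE25252525 → (answer).

554554554554554EE2525252525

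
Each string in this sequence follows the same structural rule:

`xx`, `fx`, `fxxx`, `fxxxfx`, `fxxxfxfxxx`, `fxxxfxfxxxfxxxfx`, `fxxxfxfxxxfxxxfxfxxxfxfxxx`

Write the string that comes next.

fxxxfxfxxxfxxxfxfxxxfxfxxxfxxxfxfxxxfxxxfx

This is a Fibonacci-style word recurrence s(k) = s(k−1)·s(k−2): e.g. fx·xx = fxxx.
Continuing: fxxxfxfxxxfxxxfxfxxxfxfxxx · fxxxfxfxxxfxxxfx gives term 8.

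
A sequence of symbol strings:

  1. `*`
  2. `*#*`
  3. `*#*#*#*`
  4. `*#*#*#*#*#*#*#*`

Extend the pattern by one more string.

Each string is two copies of the previous one joined by '#'.
So the next term is two copies of *#*#*#*#*#*#*#* with '#' between the halves.

*#*#*#*#*#*#*#*#*#*#*#*#*#*#*#*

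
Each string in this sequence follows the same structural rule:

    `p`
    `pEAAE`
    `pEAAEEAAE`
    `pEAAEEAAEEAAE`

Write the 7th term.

pEAAEEAAEEAAEEAAEEAAEEAAE

Every step adds EAAE to the end: s(k+1) = s(k)·EAAE.
From pEAAEEAAEEAAE, 3 further steps: pEAAEEAAEEAAE → pEAAEEAAEEAAEEAAE → pEAAEEAAEEAAEEAAEEAAE → (answer).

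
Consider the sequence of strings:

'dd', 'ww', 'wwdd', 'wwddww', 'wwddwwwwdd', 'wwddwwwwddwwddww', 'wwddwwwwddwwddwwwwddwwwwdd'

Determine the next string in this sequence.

wwddwwwwddwwddwwwwddwwwwddwwddwwwwddwwddww

From term 3 onward, concatenate the last term with the second-to-last: ww·dd = wwdd, wwdd·ww = wwddww, …
Continuing: wwddwwwwddwwddwwwwddwwwwdd · wwddwwwwddwwddww gives term 8.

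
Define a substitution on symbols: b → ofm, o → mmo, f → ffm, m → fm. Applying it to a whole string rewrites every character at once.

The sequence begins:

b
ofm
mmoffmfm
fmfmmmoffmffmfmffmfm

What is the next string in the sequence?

ffmfmffmfmfmfmmmoffmffmfmffmffmfmffmfmffmffmfmffmfm

Applying the rule to each of the 20 symbols of fmfmmmoffmffmfmffmfm gives the pieces ffm fm ffm fm fm fm mmo ffm ffm fm ffm ffm fm ffm fm ffm ffm fm ffm fm, which concatenate to the answer.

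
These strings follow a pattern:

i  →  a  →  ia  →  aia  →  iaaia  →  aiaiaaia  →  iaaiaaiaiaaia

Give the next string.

aiaiaaiaiaaiaaiaiaaia

This is a Fibonacci-style word recurrence s(k) = s(k−2)·s(k−1): e.g. i·a = ia.
The next term joins aiaiaaia and iaaiaaiaiaaia.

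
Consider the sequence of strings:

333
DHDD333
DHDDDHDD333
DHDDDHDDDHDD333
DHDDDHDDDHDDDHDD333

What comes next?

DHDDDHDDDHDDDHDDDHDD333

Every step adds DHDD at the front: s(k+1) = DHDD·s(k).
One more step from DHDDDHDDDHDDDHDD333 gives the answer.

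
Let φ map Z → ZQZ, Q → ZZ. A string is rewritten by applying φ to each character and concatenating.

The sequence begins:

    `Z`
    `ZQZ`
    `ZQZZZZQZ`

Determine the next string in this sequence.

Rewriting each symbol of ZQZZZZQZ: Z→ZQZ, Q→ZZ, Z→ZQZ, Z→ZQZ, Z→ZQZ, Z→ZQZ, Q→ZZ, Z→ZQZ, which concatenates to ZQZ ZZ ZQZ ZQZ ZQZ ZQZ ZZ ZQZ.

ZQZZZZQZZQZZQZZQZZZZQZ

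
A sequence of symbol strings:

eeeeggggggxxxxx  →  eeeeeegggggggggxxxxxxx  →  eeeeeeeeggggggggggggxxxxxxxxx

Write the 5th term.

eeeeeeeeeeeeggggggggggggggggggxxxxxxxxxxxxx

Term n consists of 2n+2 e's, followed by 3n+3 g's, followed by 2n+3 x's (n = 1, 2, …).
For term 5, n = 5, so the run lengths are 12, 18, 13.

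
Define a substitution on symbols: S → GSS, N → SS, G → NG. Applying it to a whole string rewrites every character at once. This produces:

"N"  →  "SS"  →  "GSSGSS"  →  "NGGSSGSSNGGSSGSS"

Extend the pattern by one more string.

Applying the rule to each of the 16 symbols of NGGSSGSSNGGSSGSS gives the pieces SS NG NG GSS GSS NG GSS GSS SS NG NG GSS GSS NG GSS GSS, which concatenate to the answer.

SSNGNGGSSGSSNGGSSGSSSSNGNGGSSGSSNGGSSGSS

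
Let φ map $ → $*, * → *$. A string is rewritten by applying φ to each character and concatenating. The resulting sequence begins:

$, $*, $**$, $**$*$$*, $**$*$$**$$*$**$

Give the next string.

Replace each of the 16 characters of $**$*$$**$$*$**$ in place — $* *$ *$ $* *$ $* $* *$ *$ $* $* *$ $* *$ *$ $* — and concatenate.

$**$*$$**$$*$**$*$$*$**$$**$*$$*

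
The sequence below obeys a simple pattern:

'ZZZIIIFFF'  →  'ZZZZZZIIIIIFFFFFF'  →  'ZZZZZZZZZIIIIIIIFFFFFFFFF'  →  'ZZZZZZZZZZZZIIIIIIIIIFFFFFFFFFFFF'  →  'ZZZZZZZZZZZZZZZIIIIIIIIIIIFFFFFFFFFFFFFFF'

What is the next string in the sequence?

Term n consists of 3n Z's, followed by 2n+1 I's, followed by 3n F's (n = 1, 2, …).
At n = 6 the blocks have lengths 18, 13, 18.

ZZZZZZZZZZZZZZZZZZIIIIIIIIIIIIIFFFFFFFFFFFFFFFFFF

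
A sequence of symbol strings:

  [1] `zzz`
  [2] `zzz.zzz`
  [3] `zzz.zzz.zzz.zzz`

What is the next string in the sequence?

s(k+1) = s(k)·.·s(k) — each term doubles the last with '.' between the halves.
One more doubling of zzz.zzz.zzz.zzz gives the answer.

zzz.zzz.zzz.zzz.zzz.zzz.zzz.zzz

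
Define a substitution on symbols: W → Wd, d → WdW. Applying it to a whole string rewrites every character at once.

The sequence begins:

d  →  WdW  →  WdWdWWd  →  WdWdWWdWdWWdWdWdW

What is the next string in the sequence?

Rewriting the 17 symbols of WdWdWWdWdWWdWdWdW one by one yields Wd WdW Wd WdW Wd Wd WdW Wd WdW Wd Wd WdW Wd WdW Wd WdW Wd; concatenated:

WdWdWWdWdWWdWdWdWWdWdWWdWdWdWWdWdWWdWdWWd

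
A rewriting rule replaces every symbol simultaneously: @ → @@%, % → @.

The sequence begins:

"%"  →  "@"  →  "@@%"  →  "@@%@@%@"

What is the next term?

Apply φ to @@%@@%@ symbol by symbol: @→@@%, @→@@%, %→@, @→@@%, @→@@%, %→@, @→@@%; joined: @@% @@% @ @@% @@% @ @@%.

@@%@@%@@@%@@%@@@%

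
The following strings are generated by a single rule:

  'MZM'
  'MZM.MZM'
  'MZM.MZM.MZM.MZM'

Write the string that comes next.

Each string is two copies of the previous one joined by '.'.
So the next term is two copies of MZM.MZM.MZM.MZM with '.' between the halves.

MZM.MZM.MZM.MZM.MZM.MZM.MZM.MZM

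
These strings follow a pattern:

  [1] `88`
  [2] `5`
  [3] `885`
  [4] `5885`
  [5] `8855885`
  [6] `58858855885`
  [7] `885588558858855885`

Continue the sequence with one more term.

This is a Fibonacci-style word recurrence s(k) = s(k−2)·s(k−1): e.g. 88·5 = 885.
The next term joins 58858855885 and 885588558858855885.

58858855885885588558858855885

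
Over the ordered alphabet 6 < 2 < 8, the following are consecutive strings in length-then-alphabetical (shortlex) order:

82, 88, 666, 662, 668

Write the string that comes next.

626

The successor of 668 increments the rightmost position that isn't already 8 and resets every position after it to 6.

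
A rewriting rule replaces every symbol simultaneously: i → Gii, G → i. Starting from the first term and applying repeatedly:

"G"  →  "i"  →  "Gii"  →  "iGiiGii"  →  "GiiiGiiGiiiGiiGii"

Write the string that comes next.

iGiiGiiGiiiGiiGiiiGiiGiiGiiiGiiGiiiGiiGii

Applying the rule to each of the 17 symbols of GiiiGiiGiiiGiiGii gives the pieces i Gii Gii Gii i Gii Gii i Gii Gii Gii i Gii Gii i Gii Gii, which concatenate to the answer.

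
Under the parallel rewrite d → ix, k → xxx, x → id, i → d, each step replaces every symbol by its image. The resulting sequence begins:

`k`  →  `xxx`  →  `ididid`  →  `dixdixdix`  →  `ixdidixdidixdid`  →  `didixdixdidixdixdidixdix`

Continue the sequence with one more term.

ixdixdidixdidixdixdidixdidixdixdidixdid

φ(didixdixdidixdixdidixdix) expands symbol-by-symbol to ix d ix d id ix d id ix d ix d id ix d id ix d ix d id ix d id; joining the 24 pieces gives the next term.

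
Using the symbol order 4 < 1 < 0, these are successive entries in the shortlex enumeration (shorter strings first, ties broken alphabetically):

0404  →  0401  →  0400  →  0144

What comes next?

0141

Treat 0144 as a base-3 numeral over the given alphabet and add one, carrying through any trailing 0's.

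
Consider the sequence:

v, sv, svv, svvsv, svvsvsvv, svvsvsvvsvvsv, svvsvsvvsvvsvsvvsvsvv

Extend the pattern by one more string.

svvsvsvvsvvsvsvvsvsvvsvvsvsvvsvvsv

From term 3 onward, concatenate the last term with the second-to-last: sv·v = svv, svv·sv = svvsv, …
The next term joins svvsvsvvsvvsvsvvsvsvv and svvsvsvvsvvsv.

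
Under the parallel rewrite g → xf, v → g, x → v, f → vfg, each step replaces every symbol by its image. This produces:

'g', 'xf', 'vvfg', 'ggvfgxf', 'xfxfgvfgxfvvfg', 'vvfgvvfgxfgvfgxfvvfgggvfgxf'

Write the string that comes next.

ggvfgxfggvfgxfvvfgxfgvfgxfvvfgggvfgxfxfxfgvfgxfvvfg

Applying the rule to each of the 27 symbols of vvfgvvfgxfgvfgxfvvfgggvfgxf gives the pieces g g vfg xf g g vfg xf v vfg xf g vfg xf v vfg g g vfg xf xf xf g vfg xf v vfg, which concatenate to the answer.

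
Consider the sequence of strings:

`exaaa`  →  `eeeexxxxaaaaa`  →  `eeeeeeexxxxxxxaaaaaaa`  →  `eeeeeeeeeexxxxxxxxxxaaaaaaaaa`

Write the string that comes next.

Each string has the form e^{3n-2} x^{3n-2} a^{2n+1} (n = 1, 2, …).
For the next term, n = 5, so the run lengths are 13, 13, 11.

eeeeeeeeeeeeexxxxxxxxxxxxxaaaaaaaaaaa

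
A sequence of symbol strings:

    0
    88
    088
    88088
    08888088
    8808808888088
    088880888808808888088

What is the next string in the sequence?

Each term (from the third on) is the two preceding terms concatenated in order: term 3 = 0·88 = 088.
Continuing: 8808808888088 · 088880888808808888088 gives term 8.

8808808888088088880888808808888088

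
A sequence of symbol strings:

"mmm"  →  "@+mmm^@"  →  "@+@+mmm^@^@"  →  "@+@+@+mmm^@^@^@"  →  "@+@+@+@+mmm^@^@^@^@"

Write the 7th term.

@+@+@+@+@+@+mmm^@^@^@^@^@^@

s(k+1) = @+·s(k)·^@, so each term gains @+ as a prefix and ^@ as a suffix.
From @+@+@+@+mmm^@^@^@^@, 2 further steps: @+@+@+@+mmm^@^@^@^@ → @+@+@+@+@+mmm^@^@^@^@^@ → (answer).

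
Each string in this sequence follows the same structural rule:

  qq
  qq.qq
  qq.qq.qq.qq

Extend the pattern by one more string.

Every step duplicates the string with '.' between the halves.
Doubling qq.qq.qq.qq with '.' between the halves:

qq.qq.qq.qq.qq.qq.qq.qq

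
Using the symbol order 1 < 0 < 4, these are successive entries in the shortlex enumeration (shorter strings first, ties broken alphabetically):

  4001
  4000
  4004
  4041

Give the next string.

Find the rightmost character of 4041 below 4, bump it to the next letter, and reset everything to its right to 1.

4040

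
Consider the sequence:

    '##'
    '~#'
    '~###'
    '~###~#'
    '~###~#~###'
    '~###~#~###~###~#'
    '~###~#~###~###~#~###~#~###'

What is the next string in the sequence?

Each term (from the third on) is the previous term followed by the one before it: term 3 = ~#·## = ~###.
So term 8 is ~###~#~###~###~#~###~#~###·~###~#~###~###~#.

~###~#~###~###~#~###~#~###~###~#~###~###~#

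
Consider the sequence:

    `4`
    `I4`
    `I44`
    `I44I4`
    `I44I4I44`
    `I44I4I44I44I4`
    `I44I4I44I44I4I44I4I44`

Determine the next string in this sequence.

I44I4I44I44I4I44I4I44I44I4I44I44I4

This is a Fibonacci-style word recurrence s(k) = s(k−1)·s(k−2): e.g. I4·4 = I44.
The next term joins I44I4I44I44I4I44I4I44 and I44I4I44I44I4.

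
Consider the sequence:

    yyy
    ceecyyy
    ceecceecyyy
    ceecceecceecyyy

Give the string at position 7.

Every step adds ceec at the front: s(k+1) = ceec·s(k).
From ceecceecceecyyy, 3 further steps: ceecceecceecyyy → ceecceecceecceecyyy → ceecceecceecceecceecyyy → (answer).

ceecceecceecceecceecceecyyy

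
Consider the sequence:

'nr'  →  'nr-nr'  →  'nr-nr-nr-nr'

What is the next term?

Every step duplicates the string with '-' between the halves.
One more doubling of nr-nr-nr-nr gives the answer.

nr-nr-nr-nr-nr-nr-nr-nr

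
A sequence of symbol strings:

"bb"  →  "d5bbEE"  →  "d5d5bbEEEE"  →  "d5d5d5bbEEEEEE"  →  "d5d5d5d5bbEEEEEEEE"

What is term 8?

d5d5d5d5d5d5d5bbEEEEEEEEEEEEEE

s(k+1) = d5·s(k)·EE, so each term gains d5 as a prefix and EE as a suffix.
From d5d5d5d5bbEEEEEEEE, 3 further steps: d5d5d5d5bbEEEEEEEE → d5d5d5d5d5bbEEEEEEEEEE → d5d5d5d5d5d5bbEEEEEEEEEEEE → (answer).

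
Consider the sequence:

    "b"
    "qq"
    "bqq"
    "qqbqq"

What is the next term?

bqqqqbqq

Each term (from the third on) is the two preceding terms concatenated in order: term 3 = b·qq = bqq.
So term 5 is bqq·qqbqq.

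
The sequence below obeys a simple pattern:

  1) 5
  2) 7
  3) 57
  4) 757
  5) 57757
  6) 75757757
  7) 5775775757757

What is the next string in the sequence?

This is a Fibonacci-style word recurrence s(k) = s(k−2)·s(k−1): e.g. 5·7 = 57.
Continuing: 75757757 · 5775775757757 gives term 8.

757577575775775757757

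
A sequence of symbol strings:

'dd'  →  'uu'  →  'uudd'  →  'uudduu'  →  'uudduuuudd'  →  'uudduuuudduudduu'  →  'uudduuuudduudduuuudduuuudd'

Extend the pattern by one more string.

uudduuuudduudduuuudduuuudduudduuuudduudduu

This is a Fibonacci-style word recurrence s(k) = s(k−1)·s(k−2): e.g. uu·dd = uudd.
The next term joins uudduuuudduudduuuudduuuudd and uudduuuudduudduu.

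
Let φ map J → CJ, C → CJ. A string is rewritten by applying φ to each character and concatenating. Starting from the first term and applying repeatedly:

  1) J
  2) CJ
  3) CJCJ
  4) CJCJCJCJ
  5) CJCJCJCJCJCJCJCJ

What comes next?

CJCJCJCJCJCJCJCJCJCJCJCJCJCJCJCJ

φ(CJCJCJCJCJCJCJCJ) expands symbol-by-symbol to CJ CJ CJ CJ CJ CJ CJ CJ CJ CJ CJ CJ CJ CJ CJ CJ; joining the 16 pieces gives the next term.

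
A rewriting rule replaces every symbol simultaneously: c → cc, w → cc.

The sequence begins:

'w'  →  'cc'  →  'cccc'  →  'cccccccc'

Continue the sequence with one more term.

Rewriting each symbol of cccccccc: c→cc, c→cc, c→cc, c→cc, c→cc, c→cc, c→cc, c→cc, which concatenates to cc cc cc cc cc cc cc cc.

cccccccccccccccc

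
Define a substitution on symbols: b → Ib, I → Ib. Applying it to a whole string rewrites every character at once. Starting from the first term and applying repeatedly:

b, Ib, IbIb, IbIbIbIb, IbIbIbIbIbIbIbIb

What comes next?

φ(IbIbIbIbIbIbIbIb) expands symbol-by-symbol to Ib Ib Ib Ib Ib Ib Ib Ib Ib Ib Ib Ib Ib Ib Ib Ib; joining the 16 pieces gives the next term.

IbIbIbIbIbIbIbIbIbIbIbIbIbIbIbIb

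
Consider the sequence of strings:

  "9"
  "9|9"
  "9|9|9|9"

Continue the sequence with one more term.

9|9|9|9|9|9|9|9

Each string is two copies of the previous one joined by '|'.
One more doubling of 9|9|9|9 gives the answer.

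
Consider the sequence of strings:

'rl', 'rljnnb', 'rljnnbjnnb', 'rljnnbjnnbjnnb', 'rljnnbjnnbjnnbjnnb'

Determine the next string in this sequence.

The strings grow by a fixed suffix jnnb each time.
Applying this once more to rljnnbjnnbjnnbjnnb:

rljnnbjnnbjnnbjnnbjnnb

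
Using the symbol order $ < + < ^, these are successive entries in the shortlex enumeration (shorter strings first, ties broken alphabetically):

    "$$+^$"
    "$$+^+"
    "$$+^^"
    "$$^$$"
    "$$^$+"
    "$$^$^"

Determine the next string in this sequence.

$$^+$

Treat $$^$^ as a base-3 numeral over the given alphabet and add one, carrying through any trailing ^'s.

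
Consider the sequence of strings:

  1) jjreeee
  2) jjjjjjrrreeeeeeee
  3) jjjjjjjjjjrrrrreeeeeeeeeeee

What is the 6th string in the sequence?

The n-th term is 4n-2 j's then 2n-1 r's then 4n e's (n = 1, 2, …).
At n = 6 the blocks have lengths 22, 11, 24.

jjjjjjjjjjjjjjjjjjjjjjrrrrrrrrrrreeeeeeeeeeeeeeeeeeeeeeee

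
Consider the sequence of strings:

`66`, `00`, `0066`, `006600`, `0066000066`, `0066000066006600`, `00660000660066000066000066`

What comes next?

From term 3 onward, concatenate the last term with the second-to-last: 00·66 = 0066, 0066·00 = 006600, …
The next term joins 00660000660066000066000066 and 0066000066006600.

006600006600660000660000660066000066006600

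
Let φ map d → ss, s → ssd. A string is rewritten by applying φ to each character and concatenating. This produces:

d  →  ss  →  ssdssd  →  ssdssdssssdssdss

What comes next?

ssdssdssssdssdssssdssdssdssdssssdssdssssdssd

Replace each of the 16 characters of ssdssdssssdssdss in place — ssd ssd ss ssd ssd ss ssd ssd ssd ssd ss ssd ssd ss ssd ssd — and concatenate.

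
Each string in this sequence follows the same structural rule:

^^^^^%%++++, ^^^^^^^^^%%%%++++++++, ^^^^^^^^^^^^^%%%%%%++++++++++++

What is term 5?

^^^^^^^^^^^^^^^^^^^^^%%%%%%%%%%++++++++++++++++++++

Each string has the form ^^{4n+1} %^{2n} +^{4n} (n = 1, 2, …).
At n = 5 the blocks have lengths 21, 10, 20.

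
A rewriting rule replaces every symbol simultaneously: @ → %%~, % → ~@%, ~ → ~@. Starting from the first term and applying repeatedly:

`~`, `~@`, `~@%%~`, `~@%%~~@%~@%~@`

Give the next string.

Rewriting the 13 symbols of ~@%%~~@%~@%~@ one by one yields ~@ %%~ ~@% ~@% ~@ ~@ %%~ ~@% ~@ %%~ ~@% ~@ %%~; concatenated:

~@%%~~@%~@%~@~@%%~~@%~@%%~~@%~@%%~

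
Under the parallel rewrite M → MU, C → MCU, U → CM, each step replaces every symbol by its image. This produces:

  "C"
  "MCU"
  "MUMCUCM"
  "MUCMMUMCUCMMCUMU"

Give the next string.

MUCMMCUMUMUCMMUMCUCMMCUMUMUMCUCMMUCM

Applying the rule to each of the 16 symbols of MUCMMUMCUCMMCUMU gives the pieces MU CM MCU MU MU CM MU MCU CM MCU MU MU MCU CM MU CM, which concatenate to the answer.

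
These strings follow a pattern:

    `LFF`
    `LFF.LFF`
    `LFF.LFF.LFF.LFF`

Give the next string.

s(k+1) = s(k)·.·s(k) — each term doubles the last with '.' between the halves.
Doubling LFF.LFF.LFF.LFF with '.' between the halves:

LFF.LFF.LFF.LFF.LFF.LFF.LFF.LFF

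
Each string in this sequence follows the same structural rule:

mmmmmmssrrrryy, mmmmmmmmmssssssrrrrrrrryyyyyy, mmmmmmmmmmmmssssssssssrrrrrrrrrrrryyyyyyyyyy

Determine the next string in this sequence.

Term n consists of 3n+3 m's, followed by 4n-2 s's, followed by 4n r's, followed by 4n-2 y's (n = 1, 2, …).
Setting n = 4 gives 15, 14, 16, 14 characters in each block.

mmmmmmmmmmmmmmmssssssssssssssrrrrrrrrrrrrrrrryyyyyyyyyyyyyy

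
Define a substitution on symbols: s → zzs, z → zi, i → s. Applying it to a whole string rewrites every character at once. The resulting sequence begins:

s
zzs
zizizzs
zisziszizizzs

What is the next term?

ziszzsziszzszisziszizizzs

Replace each of the 13 characters of zisziszizizzs in place — zi s zzs zi s zzs zi s zi s zi zi zzs — and concatenate.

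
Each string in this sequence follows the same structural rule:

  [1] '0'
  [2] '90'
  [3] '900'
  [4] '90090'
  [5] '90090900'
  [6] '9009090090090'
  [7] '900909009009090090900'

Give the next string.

9009090090090900909009009090090090

From term 3 onward, concatenate the last term with the second-to-last: 90·0 = 900, 900·90 = 90090, …
The next term joins 900909009009090090900 and 9009090090090.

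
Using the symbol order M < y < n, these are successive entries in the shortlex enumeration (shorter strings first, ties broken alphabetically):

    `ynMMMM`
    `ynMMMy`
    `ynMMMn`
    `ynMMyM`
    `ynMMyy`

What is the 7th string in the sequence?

Continuing the enumeration 2 steps past ynMMyy: ynMMyy → ynMMyn → (answer).

ynMMnM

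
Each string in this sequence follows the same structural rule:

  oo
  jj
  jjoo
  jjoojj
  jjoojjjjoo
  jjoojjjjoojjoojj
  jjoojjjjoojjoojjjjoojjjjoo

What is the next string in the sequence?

jjoojjjjoojjoojjjjoojjjjoojjoojjjjoojjoojj

This is a Fibonacci-style word recurrence s(k) = s(k−1)·s(k−2): e.g. jj·oo = jjoo.
So term 8 is jjoojjjjoojjoojjjjoojjjjoo·jjoojjjjoojjoojj.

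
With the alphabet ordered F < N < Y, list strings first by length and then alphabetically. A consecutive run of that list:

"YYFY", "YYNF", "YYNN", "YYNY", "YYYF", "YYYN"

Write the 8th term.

FFFFF

Stepping forward 2 times from YYYN: YYYN → YYYY, then the target.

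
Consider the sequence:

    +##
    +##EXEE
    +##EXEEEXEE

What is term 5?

The strings grow by a fixed suffix EXEE each time.
From +##EXEEEXEE, 2 further steps: +##EXEEEXEE → +##EXEEEXEEEXEE → (answer).

+##EXEEEXEEEXEEEXEE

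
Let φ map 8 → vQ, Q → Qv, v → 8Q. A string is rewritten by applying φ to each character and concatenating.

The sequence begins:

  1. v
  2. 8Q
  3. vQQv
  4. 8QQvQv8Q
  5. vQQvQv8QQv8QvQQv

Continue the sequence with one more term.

Rewriting the 16 symbols of vQQvQv8QQv8QvQQv one by one yields 8Q Qv Qv 8Q Qv 8Q vQ Qv Qv 8Q vQ Qv 8Q Qv Qv 8Q; concatenated:

8QQvQv8QQv8QvQQvQv8QvQQv8QQvQv8Q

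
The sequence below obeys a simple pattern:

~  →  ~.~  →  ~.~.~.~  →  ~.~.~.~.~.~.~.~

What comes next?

~.~.~.~.~.~.~.~.~.~.~.~.~.~.~.~

s(k+1) = s(k)·.·s(k) — each term doubles the last with '.' between the halves.
So the next term is two copies of ~.~.~.~.~.~.~.~ with '.' between the halves.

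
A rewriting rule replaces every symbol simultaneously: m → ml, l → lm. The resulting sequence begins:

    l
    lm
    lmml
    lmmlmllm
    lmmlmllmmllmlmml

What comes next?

lmmlmllmmllmlmmlmllmlmmllmmlmllm

φ(lmmlmllmmllmlmml) expands symbol-by-symbol to lm ml ml lm ml lm lm ml ml lm lm ml lm ml ml lm; joining the 16 pieces gives the next term.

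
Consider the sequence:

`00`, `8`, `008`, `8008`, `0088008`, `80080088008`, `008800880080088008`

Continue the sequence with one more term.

80080088008008800880080088008

Each term (from the third on) is the two preceding terms concatenated in order: term 3 = 00·8 = 008.
Continuing: 80080088008 · 008800880080088008 gives term 8.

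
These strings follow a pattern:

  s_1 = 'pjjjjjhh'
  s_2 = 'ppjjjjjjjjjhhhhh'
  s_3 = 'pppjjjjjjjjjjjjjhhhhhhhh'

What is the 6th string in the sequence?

ppppppjjjjjjjjjjjjjjjjjjjjjjjjjhhhhhhhhhhhhhhhhh

The n-th term is n p's then 4n+1 j's then 3n-1 h's (n = 1, 2, …).
For term 6, n = 6, so the run lengths are 6, 25, 17.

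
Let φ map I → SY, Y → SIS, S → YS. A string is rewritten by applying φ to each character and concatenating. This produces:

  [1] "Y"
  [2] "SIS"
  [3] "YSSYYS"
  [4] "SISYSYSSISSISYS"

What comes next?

φ(SISYSYSSISSISYS) expands symbol-by-symbol to YS SY YS SIS YS SIS YS YS SY YS YS SY YS SIS YS; joining the 15 pieces gives the next term.

YSSYYSSISYSSISYSYSSYYSYSSYYSSISYS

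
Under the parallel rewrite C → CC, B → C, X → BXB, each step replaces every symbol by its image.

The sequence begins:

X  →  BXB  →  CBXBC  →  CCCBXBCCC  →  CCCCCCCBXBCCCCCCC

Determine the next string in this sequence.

Rewriting the 17 symbols of CCCCCCCBXBCCCCCCC one by one yields CC CC CC CC CC CC CC C BXB C CC CC CC CC CC CC CC; concatenated:

CCCCCCCCCCCCCCCBXBCCCCCCCCCCCCCCC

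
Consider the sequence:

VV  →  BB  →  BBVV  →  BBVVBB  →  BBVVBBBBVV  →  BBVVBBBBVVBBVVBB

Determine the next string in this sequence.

From term 3 onward, concatenate the last term with the second-to-last: BB·VV = BBVV, BBVV·BB = BBVVBB, …
So term 7 is BBVVBBBBVVBBVVBB·BBVVBBBBVV.

BBVVBBBBVVBBVVBBBBVVBBBBVV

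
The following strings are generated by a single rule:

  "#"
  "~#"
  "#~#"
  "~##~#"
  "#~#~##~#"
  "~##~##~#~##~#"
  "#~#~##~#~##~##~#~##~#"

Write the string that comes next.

Each term (from the third on) is the two preceding terms concatenated in order: term 3 = #·~# = #~#.
The next term joins ~##~##~#~##~# and #~#~##~#~##~##~#~##~#.

~##~##~#~##~##~#~##~#~##~##~#~##~#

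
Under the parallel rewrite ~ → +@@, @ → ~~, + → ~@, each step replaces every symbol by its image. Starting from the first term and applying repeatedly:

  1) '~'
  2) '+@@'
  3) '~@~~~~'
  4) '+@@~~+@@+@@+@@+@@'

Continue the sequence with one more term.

~@~~~~+@@+@@~@~~~~~@~~~~~@~~~~~@~~~~

φ(+@@~~+@@+@@+@@+@@) expands symbol-by-symbol to ~@ ~~ ~~ +@@ +@@ ~@ ~~ ~~ ~@ ~~ ~~ ~@ ~~ ~~ ~@ ~~ ~~; joining the 17 pieces gives the next term.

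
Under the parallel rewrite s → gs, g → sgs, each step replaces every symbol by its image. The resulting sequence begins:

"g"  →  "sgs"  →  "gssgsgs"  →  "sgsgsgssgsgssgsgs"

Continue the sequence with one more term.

gssgsgssgsgssgsgsgssgsgssgsgsgssgsgssgsgs

φ(sgsgsgssgsgssgsgs) expands symbol-by-symbol to gs sgs gs sgs gs sgs gs gs sgs gs sgs gs gs sgs gs sgs gs; joining the 17 pieces gives the next term.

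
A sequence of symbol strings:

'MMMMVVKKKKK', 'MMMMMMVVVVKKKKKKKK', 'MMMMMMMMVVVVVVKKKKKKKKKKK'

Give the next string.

MMMMMMMMMMVVVVVVVVKKKKKKKKKKKKKK

Reading off run lengths: M runs 4, 6, 8; V runs 2, 4, 6; K runs 5, 8, 11 — each is linear in n (n = 1, 2, …).
Setting n = 4 gives 10, 8, 14 characters in each block.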